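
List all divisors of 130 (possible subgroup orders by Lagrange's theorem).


Lagrange's theorem: |H| divides |G|
|G| = 130
Divisors of 130: 1, 2, 5, 10, 13, 26, 65, 130

Possible subgroup orders: {1, 2, 5, 10, 13, 26, 65, 130}


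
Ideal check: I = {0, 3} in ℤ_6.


Check ideal conditions for I = {0, 3} in ℤ_6:
(1) I is an additive subgroup? Yes
(2) For r ∈ ℤ_6 and a ∈ I: r·a ∈ I? Yes

Yes, I is an ideal of ℤ_6


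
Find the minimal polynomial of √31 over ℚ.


√31 satisfies x² - 31 = 0, irreducible over ℚ since 31 is squarefree

Minimal polynomial: x² - 31


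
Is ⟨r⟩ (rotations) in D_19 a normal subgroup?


H = ⟨r⟩ (rotations) in D_19
The rotation subgroup ⟨r⟩ has index 2 in D_19, so it is normal

Yes, normal subgroup


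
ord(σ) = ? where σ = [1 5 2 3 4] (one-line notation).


Cycle decomposition: (2 5 4 3)
Cycle lengths: 4
Order = lcm(4) = 4

ord(σ) = 4


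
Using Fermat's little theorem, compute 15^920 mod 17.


Fermat's little theorem: if p is prime and gcd(a,p)=1, then a^(p-1) ≡ 1 (mod p)
p = 17 is prime, gcd(15,17) = 1
Reduce exponent: 920 mod 16 = 8
So 15^920 ≡ 15^8 (mod 17)
15^8 mod 17 = 1

15^920 ≡ 1 (mod 17)


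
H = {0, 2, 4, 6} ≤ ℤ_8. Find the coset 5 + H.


5 + H = {5 + h (mod 8) : h ∈ H}
5+0=5, 5+2=7, 5+4=1, 5+6=3
5 + H = {1, 3, 5, 7} = 1 + H

5 + H = {1, 3, 5, 7}


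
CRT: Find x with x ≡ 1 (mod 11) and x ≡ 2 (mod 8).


m₁ = 11, m₂ = 8, gcd = 1, so CRT applies. M = m₁·m₂ = 88
Let M₁ = M/m₁ = 8, M₂ = M/m₂ = 11
Find y₁ ≡ M₁⁻¹ (mod m₁): 8⁻¹ ≡ 7 (mod 11)
Find y₂ ≡ M₂⁻¹ (mod m₂): 11⁻¹ ≡ 3 (mod 8)
x = a₁·M₁·y₁ + a₂·M₂·y₂ = 1·8·7 + 2·11·3 = 122
Reduce mod 88: x ≡ 34
Check: 34 mod 11 = 1 ✓, 34 mod 8 = 2 ✓

x ≡ 34 (mod 88)


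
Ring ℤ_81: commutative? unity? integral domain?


ℤ_81 is a commutative ring with unity 1; 81 = 3×27 is composite, so 3·27 ≡ 0 gives zero divisors (not an integral domain)
Commutative: Yes
Integral domain: No
Has unity: Yes

ℤ_81: Commutative=Yes, Unity=Yes


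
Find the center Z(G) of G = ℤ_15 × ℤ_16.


Z(G) = {g ∈ G | gx = xg for all x ∈ G}
Direct product of abelian groups is abelian, so Z(G) = G

Z(ℤ_15 × ℤ_16) = ℤ_15 × ℤ_16


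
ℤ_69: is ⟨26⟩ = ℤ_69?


g generates ℤ_n iff gcd(g, n) = 1
gcd(26, 69) = 1
Since gcd = 1, 26 is a generator.

Yes, 26 generates ℤ_69


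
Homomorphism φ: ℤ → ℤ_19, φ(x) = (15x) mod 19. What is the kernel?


Kernel = preimage of identity
ker(φ) = {x ∈ ℤ : 15x ≡ 0 (mod 19)}. gcd(15,19) = 1, so 15x ≡ 0 (mod 19) ⟺ x ≡ 0 (mod 19/1 = 19). Hence ker(φ) = 19ℤ

ker(φ) = 19ℤ


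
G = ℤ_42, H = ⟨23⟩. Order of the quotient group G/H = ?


|⟨23⟩| = n / gcd(23, 42) = 42 / 1 = 42
H is normal (ℤ_42 is abelian).
|G/H| = |G| / |H| = 42 / 42 = 1

|G/H| = 1


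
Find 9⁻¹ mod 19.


Use the extended Euclidean algorithm to write 1 = 9·s + 19·t; then s mod 19 is the inverse.
Euclidean algorithm:
  9 = 0·19 + 9
  19 = 2·9 + 1
  9 = 9·1 + 0
gcd(9,19) = 1
Back-substitution gives: 9·(-2) + 19·(1) = 1
So 9⁻¹ ≡ -2 ≡ 17 (mod 19)
Check: 9 × 17 = 153 ≡ 1 (mod 19) ✓

9⁻¹ ≡ 17 (mod 19)


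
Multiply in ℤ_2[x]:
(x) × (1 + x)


Expand and collect like terms; reduce coefficients mod 2:
x^0: 0·1 = 0 ≡ 0 (mod 2)
x^1: 0·1 + 1·1 = 1 ≡ 1 (mod 2)
x^2: 1·1 = 1 ≡ 1 (mod 2)
Result: x + x^2

f · g = x + x^2


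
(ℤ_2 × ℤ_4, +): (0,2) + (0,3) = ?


Operation: componentwise addition mod (2, 4)
(0,2) + (0,3) = ((a₁+b₁) mod 2, (a₂+b₂) mod 4) with a = (0,2), b = (0,3)

(0,2) + (0,3) = (0,1)


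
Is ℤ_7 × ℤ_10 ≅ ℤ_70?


Comparing ℤ_7 × ℤ_10 and ℤ_70:
gcd(7,10) = 1, so ℤ_7 × ℤ_10 ≅ ℤ_70 (CRT)

Yes, ℤ_7 × ℤ_10 ≅ ℤ_70


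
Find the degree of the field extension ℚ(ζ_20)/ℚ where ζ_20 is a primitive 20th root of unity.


[ℚ(ζ_n):ℚ] = deg Φ_n(x) = φ(n). Here φ(20) = 8

[ℚ(ζ_20)/ℚ where ζ_20 is a primitive 20th root of unity] = 8


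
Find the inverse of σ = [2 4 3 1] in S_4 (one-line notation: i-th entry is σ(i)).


To find σ⁻¹, swap domain and range:
σ(1) = 2 → σ⁻¹(2) = 1
σ(2) = 4 → σ⁻¹(4) = 2
σ(3) = 3 → σ⁻¹(3) = 3
σ(4) = 1 → σ⁻¹(1) = 4

σ⁻¹ = [4 1 3 2]


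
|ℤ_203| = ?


ℤ_n has n elements.

|ℤ_203| = 203


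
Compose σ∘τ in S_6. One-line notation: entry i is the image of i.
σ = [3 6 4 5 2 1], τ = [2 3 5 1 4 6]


σ∘τ: apply τ first, then σ
1 →τ 2 →σ 6
2 →τ 3 →σ 4
3 →τ 5 →σ 2
4 →τ 1 →σ 3
5 →τ 4 →σ 5
6 →τ 6 →σ 1

σ∘τ = [6 4 2 3 5 1]


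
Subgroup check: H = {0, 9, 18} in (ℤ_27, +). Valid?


Subgroup test for H = {0, 9, 18} in (ℤ_27, +):
(1) 0 ∈ H? Yes
(2) Closure: for all a,b ∈ H, (a+b) mod 27 ∈ H? Yes
(3) Inverses: for all a ∈ H, -a mod 27 ∈ H? Yes

Yes, H is a subgroup of ℤ_27


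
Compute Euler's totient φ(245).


Factor n: 245 = 5 × 7^2
φ(n) = n · ∏(1 - 1/p) over distinct primes p | n
φ(245) = 245 · (1 - 1/5) · (1 - 1/7) = 168

φ(245) = 168


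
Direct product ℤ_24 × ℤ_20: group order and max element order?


|ℤ_24 × ℤ_20| = 24 × 20 = 480
Max element order = lcm(24,20) = 120
Cyclic? No (gcd=4)

|ℤ_24×ℤ_20| = 480, max element order = 120


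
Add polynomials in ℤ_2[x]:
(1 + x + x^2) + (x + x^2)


Add coefficients mod 2:
x^0: 1 + 0 = 1 (mod 2)
x^1: 1 + 1 = 0 (mod 2)
x^2: 1 + 1 = 0 (mod 2)
Result: 1

f + g = 1


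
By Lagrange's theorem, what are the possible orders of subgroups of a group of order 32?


Lagrange's theorem: |H| divides |G|
|G| = 32
Divisors of 32: 1, 2, 4, 8, 16, 32

Possible subgroup orders: {1, 2, 4, 8, 16, 32}


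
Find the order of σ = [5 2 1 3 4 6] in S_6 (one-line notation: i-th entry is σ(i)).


Cycle decomposition: (1 5 4 3)
Cycle lengths: 4
Order = lcm(4) = 4

ord(σ) = 4


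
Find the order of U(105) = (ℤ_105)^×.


U(n) is the group of units mod n; |U(n)| = φ(n)
|U(105)| = φ(105) = 48

|U(105) = (ℤ_105)^×| = 48


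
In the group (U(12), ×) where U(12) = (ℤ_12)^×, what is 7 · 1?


Operation: multiplication mod 12
7 · 1 = (a × b) mod 12 with a = 7, b = 1

7 · 1 = 7


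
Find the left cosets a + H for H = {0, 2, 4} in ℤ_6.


H = {0, 2, 4}, |H| = 3
Number of cosets = |G|/|H| = 6/3 = 2
0 + H = {0, 2, 4}
1 + H = {1, 3, 5}

Cosets: 0+H={0,2,4}; 1+H={1,3,5}


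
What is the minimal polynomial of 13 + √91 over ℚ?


Let α = 13 + √91. Then α - 13 = √91, so (α - 13)² = 91, giving α² - 26α + 78 = 0. Degree 2 and α ∉ ℚ, so this is the minimal polynomial.

Minimal polynomial: x² - 26x + 78


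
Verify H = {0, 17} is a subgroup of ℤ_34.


Subgroup test for H = {0, 17} in (ℤ_34, +):
(1) 0 ∈ H? Yes
(2) Closure: for all a,b ∈ H, (a+b) mod 34 ∈ H? Yes
(3) Inverses: for all a ∈ H, -a mod 34 ∈ H? Yes

Yes, H is a subgroup of ℤ_34


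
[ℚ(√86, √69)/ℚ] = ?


[ℚ(√86,√69):ℚ] = [ℚ(√86,√69):ℚ(√86)]·[ℚ(√86):ℚ] = 2·2 = 4

[ℚ(√86, √69)/ℚ] = 4


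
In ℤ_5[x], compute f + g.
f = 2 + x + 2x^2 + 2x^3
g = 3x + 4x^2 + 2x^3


Add coefficients mod 5:
x^0: 2 + 0 = 2 (mod 5)
x^1: 1 + 3 = 4 (mod 5)
x^2: 2 + 4 = 1 (mod 5)
x^3: 2 + 2 = 4 (mod 5)
Result: 2 + 4x + x^2 + 4x^3

f + g = 2 + 4x + x^2 + 4x^3


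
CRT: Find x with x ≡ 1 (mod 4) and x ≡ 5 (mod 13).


m₁ = 4, m₂ = 13, gcd = 1, so CRT applies. M = m₁·m₂ = 52
Let M₁ = M/m₁ = 13, M₂ = M/m₂ = 4
Find y₁ ≡ M₁⁻¹ (mod m₁): 13⁻¹ ≡ 1 (mod 4)
Find y₂ ≡ M₂⁻¹ (mod m₂): 4⁻¹ ≡ 10 (mod 13)
x = a₁·M₁·y₁ + a₂·M₂·y₂ = 1·13·1 + 5·4·10 = 213
Reduce mod 52: x ≡ 5
Check: 5 mod 4 = 1 ✓, 5 mod 13 = 5 ✓

x ≡ 5 (mod 52)


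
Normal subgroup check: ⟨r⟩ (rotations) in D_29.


H = ⟨r⟩ (rotations) in D_29
The rotation subgroup ⟨r⟩ has index 2 in D_29, so it is normal

Yes, normal subgroup


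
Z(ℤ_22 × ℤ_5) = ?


Z(G) = {g ∈ G | gx = xg for all x ∈ G}
Direct product of abelian groups is abelian, so Z(G) = G

Z(ℤ_22 × ℤ_5) = ℤ_22 × ℤ_5


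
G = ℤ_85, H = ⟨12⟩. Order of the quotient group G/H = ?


|⟨12⟩| = n / gcd(12, 85) = 85 / 1 = 85
H is normal (ℤ_85 is abelian).
|G/H| = |G| / |H| = 85 / 85 = 1

|G/H| = 1


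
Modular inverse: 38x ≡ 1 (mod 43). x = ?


Use the extended Euclidean algorithm to write 1 = 38·s + 43·t; then s mod 43 is the inverse.
Euclidean algorithm:
  38 = 0·43 + 38
  43 = 1·38 + 5
  38 = 7·5 + 3
  5 = 1·3 + 2
  3 = 1·2 + 1
  2 = 2·1 + 0
gcd(38,43) = 1
Back-substitution gives: 38·(17) + 43·(-15) = 1
So 38⁻¹ ≡ 17 ≡ 17 (mod 43)
Check: 38 × 17 = 646 ≡ 1 (mod 43) ✓

38⁻¹ ≡ 17 (mod 43)


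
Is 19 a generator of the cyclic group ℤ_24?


g generates ℤ_n iff gcd(g, n) = 1
gcd(19, 24) = 1
Since gcd = 1, 19 is a generator.

Yes, 19 generates ℤ_24


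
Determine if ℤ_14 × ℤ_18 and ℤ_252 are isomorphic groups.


Comparing ℤ_14 × ℤ_18 and ℤ_252:
gcd(14,18) = 2 ≠ 1. Max element order in ℤ_14×ℤ_18 is lcm(14,18) = 126 < 252, so it has no element of order 252

No, ℤ_14 × ℤ_18 ≇ ℤ_252


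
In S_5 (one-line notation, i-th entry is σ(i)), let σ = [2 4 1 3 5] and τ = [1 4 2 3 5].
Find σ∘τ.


σ∘τ: apply τ first, then σ
1 →τ 1 →σ 2
2 →τ 4 →σ 3
3 →τ 2 →σ 4
4 →τ 3 →σ 1
5 →τ 5 →σ 5

σ∘τ = [2 3 4 1 5]


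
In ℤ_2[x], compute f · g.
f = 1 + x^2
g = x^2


Expand and collect like terms; reduce coefficients mod 2:
x^0: 1·0 = 0 ≡ 0 (mod 2)
x^1: 1·0 + 0·0 = 0 ≡ 0 (mod 2)
x^2: 1·1 + 0·0 + 1·0 = 1 ≡ 1 (mod 2)
x^3: 0·1 + 1·0 = 0 ≡ 0 (mod 2)
x^4: 1·1 = 1 ≡ 1 (mod 2)
Result: x^2 + x^4

f · g = x^2 + x^4


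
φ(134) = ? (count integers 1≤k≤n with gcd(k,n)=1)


Factor n: 134 = 2 × 67
φ(n) = n · ∏(1 - 1/p) over distinct primes p | n
φ(134) = 134 · (1 - 1/2) · (1 - 1/67) = 66

φ(134) = 66


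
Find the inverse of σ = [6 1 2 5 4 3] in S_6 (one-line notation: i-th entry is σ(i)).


To find σ⁻¹, swap domain and range:
σ(1) = 6 → σ⁻¹(6) = 1
σ(2) = 1 → σ⁻¹(1) = 2
σ(3) = 2 → σ⁻¹(2) = 3
σ(4) = 5 → σ⁻¹(5) = 4
σ(5) = 4 → σ⁻¹(4) = 5
σ(6) = 3 → σ⁻¹(3) = 6

σ⁻¹ = [2 3 6 5 4 1]


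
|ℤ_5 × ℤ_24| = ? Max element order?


|ℤ_5 × ℤ_24| = 5 × 24 = 120
Max element order = lcm(5,24) = 120
Cyclic? Yes (gcd=1)

|ℤ_5×ℤ_24| = 120, max element order = 120


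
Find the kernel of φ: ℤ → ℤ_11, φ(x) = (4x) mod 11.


Kernel = preimage of identity
ker(φ) = {x ∈ ℤ : 4x ≡ 0 (mod 11)}. gcd(4,11) = 1, so 4x ≡ 0 (mod 11) ⟺ x ≡ 0 (mod 11/1 = 11). Hence ker(φ) = 11ℤ

ker(φ) = 11ℤ


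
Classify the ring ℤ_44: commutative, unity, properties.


ℤ_44 is a commutative ring with unity 1; 44 = 2×22 is composite, so 2·22 ≡ 0 gives zero divisors (not an integral domain)
Commutative: Yes
Integral domain: No
Has unity: Yes

ℤ_44: Commutative=Yes, Unity=Yes


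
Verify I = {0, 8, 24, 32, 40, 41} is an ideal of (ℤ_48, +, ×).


Check ideal conditions for I = {0, 8, 24, 32, 40, 41} in ℤ_48:
(1) I is an additive subgroup? No
(2) For r ∈ ℤ_48 and a ∈ I: r·a ∈ I? No  [counterexample: r=2, a=8, r·a mod 48 = 16 ∉ I]

No, I is not an ideal of ℤ_48


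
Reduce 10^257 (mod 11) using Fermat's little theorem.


Fermat's little theorem: if p is prime and gcd(a,p)=1, then a^(p-1) ≡ 1 (mod p)
p = 11 is prime, gcd(10,11) = 1
Reduce exponent: 257 mod 10 = 7
So 10^257 ≡ 10^7 (mod 11)
10^7 mod 11 = 10

10^257 ≡ 10 (mod 11)


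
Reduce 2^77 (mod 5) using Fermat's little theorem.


Fermat's little theorem: if p is prime and gcd(a,p)=1, then a^(p-1) ≡ 1 (mod p)
p = 5 is prime, gcd(2,5) = 1
Reduce exponent: 77 mod 4 = 1
So 2^77 ≡ 2^1 (mod 5)
2^1 mod 5 = 2

2^77 ≡ 2 (mod 5)


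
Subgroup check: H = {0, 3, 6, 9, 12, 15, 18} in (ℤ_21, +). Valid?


Subgroup test for H = {0, 3, 6, 9, 12, 15, 18} in (ℤ_21, +):
(1) 0 ∈ H? Yes
(2) Closure: for all a,b ∈ H, (a+b) mod 21 ∈ H? Yes
(3) Inverses: for all a ∈ H, -a mod 21 ∈ H? Yes

Yes, H is a subgroup of ℤ_21


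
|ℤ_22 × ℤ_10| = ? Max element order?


|ℤ_22 × ℤ_10| = 22 × 10 = 220
Max element order = lcm(22,10) = 110
Cyclic? No (gcd=2)

|ℤ_22×ℤ_10| = 220, max element order = 110


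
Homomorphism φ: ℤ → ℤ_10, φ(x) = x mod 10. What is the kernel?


Kernel = preimage of identity
ker(φ) = {x ∈ ℤ : x ≡ 0 (mod 10)} = 10ℤ = {0, ±10, ±20, ...}

ker(φ) = 10ℤ


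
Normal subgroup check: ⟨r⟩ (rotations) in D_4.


H = ⟨r⟩ (rotations) in D_4
The rotation subgroup ⟨r⟩ has index 2 in D_4, so it is normal

Yes, normal subgroup


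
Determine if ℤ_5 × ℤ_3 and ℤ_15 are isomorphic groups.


Comparing ℤ_5 × ℤ_3 and ℤ_15:
gcd(5,3) = 1, so ℤ_5 × ℤ_3 ≅ ℤ_15 (CRT)

Yes, ℤ_5 × ℤ_3 ≅ ℤ_15


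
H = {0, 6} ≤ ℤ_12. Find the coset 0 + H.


0 + H = {0 + h (mod 12) : h ∈ H}
0+0=0, 0+6=6

0 + H = {0, 6}


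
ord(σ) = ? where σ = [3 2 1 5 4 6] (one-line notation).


Cycle decomposition: (1 3) (4 5)
Cycle lengths: 2, 2
Order = lcm(2, 2) = 2

ord(σ) = 2


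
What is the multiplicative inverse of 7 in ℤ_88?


Use the extended Euclidean algorithm to write 1 = 7·s + 88·t; then s mod 88 is the inverse.
Euclidean algorithm:
  7 = 0·88 + 7
  88 = 12·7 + 4
  7 = 1·4 + 3
  4 = 1·3 + 1
  3 = 3·1 + 0
gcd(7,88) = 1
Back-substitution gives: 7·(-25) + 88·(2) = 1
So 7⁻¹ ≡ -25 ≡ 63 (mod 88)
Check: 7 × 63 = 441 ≡ 1 (mod 88) ✓

7⁻¹ ≡ 63 (mod 88)


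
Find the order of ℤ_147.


ℤ_n has n elements.

|ℤ_147| = 147


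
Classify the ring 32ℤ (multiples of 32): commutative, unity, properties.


32ℤ is a commutative ring under +,× but has no multiplicative identity (1 ∉ 32ℤ); it has no zero divisors, but without unity it is not an integral domain
Commutative: Yes
Integral domain: No
Has unity: No

32ℤ (multiples of 32): Commutative=Yes, Unity=No


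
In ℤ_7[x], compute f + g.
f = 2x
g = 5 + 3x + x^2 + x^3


Add coefficients mod 7:
x^0: 0 + 5 = 5 (mod 7)
x^1: 2 + 3 = 5 (mod 7)
x^2: 0 + 1 = 1 (mod 7)
x^3: 0 + 1 = 1 (mod 7)
Result: 5 + 5x + x^2 + x^3

f + g = 5 + 5x + x^2 + x^3


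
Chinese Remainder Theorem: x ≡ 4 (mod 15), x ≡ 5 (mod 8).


m₁ = 15, m₂ = 8, gcd = 1, so CRT applies. M = m₁·m₂ = 120
Let M₁ = M/m₁ = 8, M₂ = M/m₂ = 15
Find y₁ ≡ M₁⁻¹ (mod m₁): 8⁻¹ ≡ 2 (mod 15)
Find y₂ ≡ M₂⁻¹ (mod m₂): 15⁻¹ ≡ 7 (mod 8)
x = a₁·M₁·y₁ + a₂·M₂·y₂ = 4·8·2 + 5·15·7 = 589
Reduce mod 120: x ≡ 109
Check: 109 mod 15 = 4 ✓, 109 mod 8 = 5 ✓

x ≡ 109 (mod 120)


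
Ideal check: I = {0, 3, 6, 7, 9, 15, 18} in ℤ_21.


Check ideal conditions for I = {0, 3, 6, 7, 9, 15, 18} in ℤ_21:
(1) I is an additive subgroup? No
(2) For r ∈ ℤ_21 and a ∈ I: r·a ∈ I? No  [counterexample: r=2, a=6, r·a mod 21 = 12 ∉ I]

No, I is not an ideal of ℤ_21


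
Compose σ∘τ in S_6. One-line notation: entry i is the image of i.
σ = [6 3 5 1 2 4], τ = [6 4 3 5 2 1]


σ∘τ: apply τ first, then σ
1 →τ 6 →σ 4
2 →τ 4 →σ 1
3 →τ 3 →σ 5
4 →τ 5 →σ 2
5 →τ 2 →σ 3
6 →τ 1 →σ 6

σ∘τ = [4 1 5 2 3 6]


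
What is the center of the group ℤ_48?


Z(G) = {g ∈ G | gx = xg for all x ∈ G}
ℤ_48 is abelian, so Z(G) = G

Z(ℤ_48) = ℤ_48


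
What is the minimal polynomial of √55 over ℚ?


√55 satisfies x² - 55 = 0, irreducible over ℚ since 55 is squarefree

Minimal polynomial: x² - 55


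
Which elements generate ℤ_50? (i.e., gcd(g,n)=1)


g generates ℤ_n iff gcd(g,n) = 1
Prime factors of 50: 2, 5
Generators are g ∈ {1,...,49} not divisible by any of these primes.
Generators: {1, 3, 7, 9, 11, 13, 17, 19, 21, 23, 27, 29, 31, 33, 37, 39, 41, 43, 47, 49}
Number of generators = φ(50) = 20

Generators of ℤ_50 = {1, 3, 7, 9, 11, 13, 17, 19, 21, 23, 27, 29, 31, 33, 37, 39, 41, 43, 47, 49}


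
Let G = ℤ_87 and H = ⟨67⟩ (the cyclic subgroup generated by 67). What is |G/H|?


|⟨67⟩| = n / gcd(67, 87) = 87 / 1 = 87
H is normal (ℤ_87 is abelian).
|G/H| = |G| / |H| = 87 / 87 = 1

|G/H| = 1


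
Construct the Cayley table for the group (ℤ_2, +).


Elements: {0, 1}
Operation: addition mod 2
Entry (a, b) = (a + b) mod 2

Cayley table:
  | 0 | 1
0 | 0 | 1
1 | 1 | 0


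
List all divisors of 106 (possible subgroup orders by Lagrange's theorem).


Lagrange's theorem: |H| divides |G|
|G| = 106
Divisors of 106: 1, 2, 53, 106

Possible subgroup orders: {1, 2, 53, 106}


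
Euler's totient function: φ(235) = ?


Factor n: 235 = 5 × 47
φ(n) = n · ∏(1 - 1/p) over distinct primes p | n
φ(235) = 235 · (1 - 1/5) · (1 - 1/47) = 184

φ(235) = 184


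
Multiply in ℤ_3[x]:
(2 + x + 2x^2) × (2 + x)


Expand and collect like terms; reduce coefficients mod 3:
x^0: 2·2 = 4 ≡ 1 (mod 3)
x^1: 2·1 + 1·2 = 4 ≡ 1 (mod 3)
x^2: 1·1 + 2·2 = 5 ≡ 2 (mod 3)
x^3: 2·1 = 2 ≡ 2 (mod 3)
Result: 1 + x + 2x^2 + 2x^3

f · g = 1 + x + 2x^2 + 2x^3


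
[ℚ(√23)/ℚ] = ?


√23 has minimal polynomial x² - 23 (irreducible over ℚ since 23 is squarefree)

[ℚ(√23)/ℚ] = 2


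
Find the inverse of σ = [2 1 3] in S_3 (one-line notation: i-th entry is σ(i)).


To find σ⁻¹, swap domain and range:
σ(1) = 2 → σ⁻¹(2) = 1
σ(2) = 1 → σ⁻¹(1) = 2
σ(3) = 3 → σ⁻¹(3) = 3

σ⁻¹ = [2 1 3]


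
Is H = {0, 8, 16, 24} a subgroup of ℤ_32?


Subgroup test for H = {0, 8, 16, 24} in (ℤ_32, +):
(1) 0 ∈ H? Yes
(2) Closure: for all a,b ∈ H, (a+b) mod 32 ∈ H? Yes
(3) Inverses: for all a ∈ H, -a mod 32 ∈ H? Yes

Yes, H is a subgroup of ℤ_32


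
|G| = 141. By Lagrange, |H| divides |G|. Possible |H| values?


Lagrange's theorem: |H| divides |G|
|G| = 141
Divisors of 141: 1, 3, 47, 141

Possible subgroup orders: {1, 3, 47, 141}


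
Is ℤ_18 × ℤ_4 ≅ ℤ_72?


Comparing ℤ_18 × ℤ_4 and ℤ_72:
gcd(18,4) = 2 ≠ 1. Max element order in ℤ_18×ℤ_4 is lcm(18,4) = 36 < 72, so it has no element of order 72

No, ℤ_18 × ℤ_4 ≇ ℤ_72


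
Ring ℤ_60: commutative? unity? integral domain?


ℤ_60 is a commutative ring with unity 1; 60 = 2×30 is composite, so 2·30 ≡ 0 gives zero divisors (not an integral domain)
Commutative: Yes
Integral domain: No
Has unity: Yes

ℤ_60: Commutative=Yes, Unity=Yes


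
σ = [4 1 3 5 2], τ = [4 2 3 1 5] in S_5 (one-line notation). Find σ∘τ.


σ∘τ: apply τ first, then σ
1 →τ 4 →σ 5
2 →τ 2 →σ 1
3 →τ 3 →σ 3
4 →τ 1 →σ 4
5 →τ 5 →σ 2

σ∘τ = [5 1 3 4 2]


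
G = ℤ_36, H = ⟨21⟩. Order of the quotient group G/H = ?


|⟨21⟩| = n / gcd(21, 36) = 36 / 3 = 12
H is normal (ℤ_36 is abelian).
|G/H| = |G| / |H| = 36 / 12 = 3

|G/H| = 3


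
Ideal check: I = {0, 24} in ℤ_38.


Check ideal conditions for I = {0, 24} in ℤ_38:
(1) I is an additive subgroup? No
(2) For r ∈ ℤ_38 and a ∈ I: r·a ∈ I? No  [counterexample: r=2, a=24, r·a mod 38 = 10 ∉ I]

No, I is not an ideal of ℤ_38


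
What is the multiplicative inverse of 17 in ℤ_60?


Use the extended Euclidean algorithm to write 1 = 17·s + 60·t; then s mod 60 is the inverse.
Euclidean algorithm:
  17 = 0·60 + 17
  60 = 3·17 + 9
  17 = 1·9 + 8
  9 = 1·8 + 1
  8 = 8·1 + 0
gcd(17,60) = 1
Back-substitution gives: 17·(-7) + 60·(2) = 1
So 17⁻¹ ≡ -7 ≡ 53 (mod 60)
Check: 17 × 53 = 901 ≡ 1 (mod 60) ✓

17⁻¹ ≡ 53 (mod 60)


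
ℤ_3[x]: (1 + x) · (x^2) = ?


Expand and collect like terms; reduce coefficients mod 3:
x^0: 1·0 = 0 ≡ 0 (mod 3)
x^1: 1·0 + 1·0 = 0 ≡ 0 (mod 3)
x^2: 1·1 + 1·0 = 1 ≡ 1 (mod 3)
x^3: 1·1 = 1 ≡ 1 (mod 3)
Result: x^2 + x^3

f · g = x^2 + x^3


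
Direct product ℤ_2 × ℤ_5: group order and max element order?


|ℤ_2 × ℤ_5| = 2 × 5 = 10
Max element order = lcm(2,5) = 10
Cyclic? Yes (gcd=1)

|ℤ_2×ℤ_5| = 10, max element order = 10


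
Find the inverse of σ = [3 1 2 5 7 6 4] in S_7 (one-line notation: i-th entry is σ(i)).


To find σ⁻¹, swap domain and range:
σ(1) = 3 → σ⁻¹(3) = 1
σ(2) = 1 → σ⁻¹(1) = 2
σ(3) = 2 → σ⁻¹(2) = 3
σ(4) = 5 → σ⁻¹(5) = 4
σ(5) = 7 → σ⁻¹(7) = 5
σ(6) = 6 → σ⁻¹(6) = 6
σ(7) = 4 → σ⁻¹(4) = 7

σ⁻¹ = [2 3 1 7 4 6 5]


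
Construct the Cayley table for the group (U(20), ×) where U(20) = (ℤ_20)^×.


Elements: {1, 3, 7, 9, 11, 13, 17, 19}
Operation: multiplication mod 20
Entry (a, b) = (a × b) mod 20

Cayley table:
   |  1 |  3 |  7 |  9 | 11 | 13 | 17 | 19
 1 |  1 |  3 |  7 |  9 | 11 | 13 | 17 | 19
 3 |  3 |  9 |  1 |  7 | 13 | 19 | 11 | 17
 7 |  7 |  1 |  9 |  3 | 17 | 11 | 19 | 13
 9 |  9 |  7 |  3 |  1 | 19 | 17 | 13 | 11
11 | 11 | 13 | 17 | 19 |  1 |  3 |  7 |  9
13 | 13 | 19 | 11 | 17 |  3 |  9 |  1 |  7
17 | 17 | 11 | 19 | 13 |  7 |  1 |  9 |  3
19 | 19 | 17 | 13 | 11 |  9 |  7 |  3 |  1


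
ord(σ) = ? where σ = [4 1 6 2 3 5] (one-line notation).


Cycle decomposition: (1 4 2) (3 6 5)
Cycle lengths: 3, 3
Order = lcm(3, 3) = 3

ord(σ) = 3


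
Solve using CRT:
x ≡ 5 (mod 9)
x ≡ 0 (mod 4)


m₁ = 9, m₂ = 4, gcd = 1, so CRT applies. M = m₁·m₂ = 36
Let M₁ = M/m₁ = 4, M₂ = M/m₂ = 9
Find y₁ ≡ M₁⁻¹ (mod m₁): 4⁻¹ ≡ 7 (mod 9)
Find y₂ ≡ M₂⁻¹ (mod m₂): 9⁻¹ ≡ 1 (mod 4)
x = a₁·M₁·y₁ + a₂·M₂·y₂ = 5·4·7 + 0·9·1 = 140
Reduce mod 36: x ≡ 32
Check: 32 mod 9 = 5 ✓, 32 mod 4 = 0 ✓

x ≡ 32 (mod 36)


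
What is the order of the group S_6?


|S_n| = n! (number of permutations of n symbols)
|S_6| = 6! = 720

|S_6| = 720


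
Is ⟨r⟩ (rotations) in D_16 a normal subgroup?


H = ⟨r⟩ (rotations) in D_16
The rotation subgroup ⟨r⟩ has index 2 in D_16, so it is normal

Yes, normal subgroup


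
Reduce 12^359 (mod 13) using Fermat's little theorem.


Fermat's little theorem: if p is prime and gcd(a,p)=1, then a^(p-1) ≡ 1 (mod p)
p = 13 is prime, gcd(12,13) = 1
Reduce exponent: 359 mod 12 = 11
So 12^359 ≡ 12^11 (mod 13)
12^11 mod 13 = 12

12^359 ≡ 12 (mod 13)


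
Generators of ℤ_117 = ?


g generates ℤ_n iff gcd(g,n) = 1
Prime factors of 117: 3, 13
Generators are g ∈ {1,...,116} not divisible by any of these primes.
Generators: {1, 2, 4, 5, 7, 8, 10, 11, 14, 16, 17, 19, 20, 22, 23, 25, 28, 29, 31, 32, 34, 35, 37, 38, 40, 41, 43, 44, 46, 47, 49, 50, 53, 55, 56, 58, 59, 61, 62, 64, 67, 68, 70, 71, 73, 74, 76, 77, 79, 80, 82, 83, 85, 86, 88, 89, 92, 94, 95, 97, 98, 100, 101, 103, 106, 107, 109, 110, 112, 113, 115, 116}
Number of generators = φ(117) = 72

Generators of ℤ_117 = {1, 2, 4, 5, 7, 8, 10, 11, 14, 16, 17, 19, 20, 22, 23, 25, 28, 29, 31, 32, 34, 35, 37, 38, 40, 41, 43, 44, 46, 47, 49, 50, 53, 55, 56, 58, 59, 61, 62, 64, 67, 68, 70, 71, 73, 74, 76, 77, 79, 80, 82, 83, 85, 86, 88, 89, 92, 94, 95, 97, 98, 100, 101, 103, 106, 107, 109, 110, 112, 113, 115, 116}


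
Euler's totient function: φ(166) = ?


Factor n: 166 = 2 × 83
φ(n) = n · ∏(1 - 1/p) over distinct primes p | n
φ(166) = 166 · (1 - 1/2) · (1 - 1/83) = 82

φ(166) = 82


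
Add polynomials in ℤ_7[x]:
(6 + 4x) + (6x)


Add coefficients mod 7:
x^0: 6 + 0 = 6 (mod 7)
x^1: 4 + 6 = 3 (mod 7)
Result: 6 + 3x

f + g = 6 + 3x


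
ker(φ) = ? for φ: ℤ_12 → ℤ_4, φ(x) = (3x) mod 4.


Kernel = preimage of identity
ker(φ) = {x ∈ ℤ_12 : 3x ≡ 0 (mod 4)}. Since 4 | 12, φ is well-defined. The kernel is the cyclic subgroup ⟨4⟩ of ℤ_12 (order 3), i.e. {0, 4, 8}

ker(φ) = {0, 4, 8}


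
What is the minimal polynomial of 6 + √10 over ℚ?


Let α = 6 + √10. Then α - 6 = √10, so (α - 6)² = 10, giving α² - 12α + 26 = 0. Degree 2 and α ∉ ℚ, so this is the minimal polynomial.

Minimal polynomial: x² - 12x + 26


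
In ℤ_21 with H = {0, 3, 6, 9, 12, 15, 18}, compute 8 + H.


8 + H = {8 + h (mod 21) : h ∈ H}
8+0=8, 8+3=11, 8+6=14, 8+9=17, 8+12=20, 8+15=2, 8+18=5
8 + H = {2, 5, 8, 11, 14, 17, 20} = 2 + H

8 + H = {2, 5, 8, 11, 14, 17, 20}


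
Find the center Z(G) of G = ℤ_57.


Z(G) = {g ∈ G | gx = xg for all x ∈ G}
ℤ_57 is abelian, so Z(G) = G

Z(ℤ_57) = ℤ_57


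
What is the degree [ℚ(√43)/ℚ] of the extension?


√43 has minimal polynomial x² - 43 (irreducible over ℚ since 43 is squarefree)

[ℚ(√43)/ℚ] = 2


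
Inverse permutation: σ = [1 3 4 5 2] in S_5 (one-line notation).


To find σ⁻¹, swap domain and range:
σ(1) = 1 → σ⁻¹(1) = 1
σ(2) = 3 → σ⁻¹(3) = 2
σ(3) = 4 → σ⁻¹(4) = 3
σ(4) = 5 → σ⁻¹(5) = 4
σ(5) = 2 → σ⁻¹(2) = 5

σ⁻¹ = [1 5 2 3 4]


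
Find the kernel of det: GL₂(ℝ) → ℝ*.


Kernel = preimage of identity
ker(det) = {A | det(A) = 1} = SL₂(ℝ)

ker(det) = SL₂(ℝ)


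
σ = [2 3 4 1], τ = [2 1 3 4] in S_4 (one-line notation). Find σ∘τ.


σ∘τ: apply τ first, then σ
1 →τ 2 →σ 3
2 →τ 1 →σ 2
3 →τ 3 →σ 4
4 →τ 4 →σ 1

σ∘τ = [3 2 4 1]


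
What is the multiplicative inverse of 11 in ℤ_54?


Use the extended Euclidean algorithm to write 1 = 11·s + 54·t; then s mod 54 is the inverse.
Euclidean algorithm:
  11 = 0·54 + 11
  54 = 4·11 + 10
  11 = 1·10 + 1
  10 = 10·1 + 0
gcd(11,54) = 1
Back-substitution gives: 11·(5) + 54·(-1) = 1
So 11⁻¹ ≡ 5 ≡ 5 (mod 54)
Check: 11 × 5 = 55 ≡ 1 (mod 54) ✓

11⁻¹ ≡ 5 (mod 54)


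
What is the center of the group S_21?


Z(G) = {g ∈ G | gx = xg for all x ∈ G}
S_n is non-abelian for n ≥ 3; Z(S_21) is trivial

Z(S_21) = {e}


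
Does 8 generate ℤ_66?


g generates ℤ_n iff gcd(g, n) = 1
gcd(8, 66) = 2
Since gcd = 2 ≠ 1, ⟨8⟩ has order 33 < 66, so 8 is not a generator.

No, 8 does not generate ℤ_66


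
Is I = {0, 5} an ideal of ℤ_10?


Check ideal conditions for I = {0, 5} in ℤ_10:
(1) I is an additive subgroup? Yes
(2) For r ∈ ℤ_10 and a ∈ I: r·a ∈ I? Yes

Yes, I is an ideal of ℤ_10


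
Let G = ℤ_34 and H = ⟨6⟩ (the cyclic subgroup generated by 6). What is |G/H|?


|⟨6⟩| = n / gcd(6, 34) = 34 / 2 = 17
H is normal (ℤ_34 is abelian).
|G/H| = |G| / |H| = 34 / 17 = 2

|G/H| = 2


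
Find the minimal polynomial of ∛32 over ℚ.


∛32 satisfies x³ - 32 = 0, irreducible over ℚ (no rational root; 32 is not a perfect cube)

Minimal polynomial: x³ - 32


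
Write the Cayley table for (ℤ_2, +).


Elements: {0, 1}
Operation: addition mod 2
Entry (a, b) = (a + b) mod 2

Cayley table:
  | 0 | 1
0 | 0 | 1
1 | 1 | 0


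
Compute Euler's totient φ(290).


Factor n: 290 = 2 × 5 × 29
φ(n) = n · ∏(1 - 1/p) over distinct primes p | n
φ(290) = 290 · (1 - 1/2) · (1 - 1/5) · (1 - 1/29) = 112

φ(290) = 112


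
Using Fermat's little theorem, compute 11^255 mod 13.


Fermat's little theorem: if p is prime and gcd(a,p)=1, then a^(p-1) ≡ 1 (mod p)
p = 13 is prime, gcd(11,13) = 1
Reduce exponent: 255 mod 12 = 3
So 11^255 ≡ 11^3 (mod 13)
11^3 mod 13 = 5

11^255 ≡ 5 (mod 13)


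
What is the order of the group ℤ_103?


ℤ_n has n elements.

|ℤ_103| = 103


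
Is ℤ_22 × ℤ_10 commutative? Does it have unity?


Direct product ring; commutative with unity (1,1); but (1,0)·(0,1) = (0,0) gives zero divisors, so not an integral domain
Commutative: Yes
Integral domain: No
Has unity: Yes

ℤ_22 × ℤ_10: Commutative=Yes, Unity=Yes


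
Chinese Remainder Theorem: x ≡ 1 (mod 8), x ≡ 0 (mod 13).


m₁ = 8, m₂ = 13, gcd = 1, so CRT applies. M = m₁·m₂ = 104
Let M₁ = M/m₁ = 13, M₂ = M/m₂ = 8
Find y₁ ≡ M₁⁻¹ (mod m₁): 13⁻¹ ≡ 5 (mod 8)
Find y₂ ≡ M₂⁻¹ (mod m₂): 8⁻¹ ≡ 5 (mod 13)
x = a₁·M₁·y₁ + a₂·M₂·y₂ = 1·13·5 + 0·8·5 = 65
Reduce mod 104: x ≡ 65
Check: 65 mod 8 = 1 ✓, 65 mod 13 = 0 ✓

x ≡ 65 (mod 104)


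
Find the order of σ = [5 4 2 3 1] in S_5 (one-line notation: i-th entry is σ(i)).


Cycle decomposition: (1 5) (2 4 3)
Cycle lengths: 2, 3
Order = lcm(2, 3) = 6

ord(σ) = 6


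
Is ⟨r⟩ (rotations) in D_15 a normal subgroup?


H = ⟨r⟩ (rotations) in D_15
The rotation subgroup ⟨r⟩ has index 2 in D_15, so it is normal

Yes, normal subgroup


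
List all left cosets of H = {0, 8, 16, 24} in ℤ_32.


H = {0, 8, 16, 24}, |H| = 4
Number of cosets = |G|/|H| = 32/4 = 8
0 + H = {0, 8, 16, 24}
1 + H = {1, 9, 17, 25}
2 + H = {2, 10, 18, 26}
3 + H = {3, 11, 19, 27}
4 + H = {4, 12, 20, 28}
5 + H = {5, 13, 21, 29}
6 + H = {6, 14, 22, 30}
7 + H = {7, 15, 23, 31}

Cosets: 0+H={0,8,16,24}; 1+H={1,9,17,25}; 2+H={2,10,18,26}; 3+H={3,11,19,27}; 4+H={4,12,20,28}; 5+H={5,13,21,29}; 6+H={6,14,22,30}; 7+H={7,15,23,31}


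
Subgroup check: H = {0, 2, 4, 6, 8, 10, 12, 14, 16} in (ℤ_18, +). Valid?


Subgroup test for H = {0, 2, 4, 6, 8, 10, 12, 14, 16} in (ℤ_18, +):
(1) 0 ∈ H? Yes
(2) Closure: for all a,b ∈ H, (a+b) mod 18 ∈ H? Yes
(3) Inverses: for all a ∈ H, -a mod 18 ∈ H? Yes

Yes, H is a subgroup of ℤ_18


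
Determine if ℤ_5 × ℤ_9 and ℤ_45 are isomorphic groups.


Comparing ℤ_5 × ℤ_9 and ℤ_45:
gcd(5,9) = 1, so ℤ_5 × ℤ_9 ≅ ℤ_45 (CRT)

Yes, ℤ_5 × ℤ_9 ≅ ℤ_45


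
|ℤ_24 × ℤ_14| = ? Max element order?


|ℤ_24 × ℤ_14| = 24 × 14 = 336
Max element order = lcm(24,14) = 168
Cyclic? No (gcd=2)

|ℤ_24×ℤ_14| = 336, max element order = 168


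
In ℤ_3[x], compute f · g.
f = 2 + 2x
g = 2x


Expand and collect like terms; reduce coefficients mod 3:
x^0: 2·0 = 0 ≡ 0 (mod 3)
x^1: 2·2 + 2·0 = 4 ≡ 1 (mod 3)
x^2: 2·2 = 4 ≡ 1 (mod 3)
Result: x + x^2

f · g = x + x^2


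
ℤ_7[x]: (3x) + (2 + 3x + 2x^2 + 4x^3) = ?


Add coefficients mod 7:
x^0: 0 + 2 = 2 (mod 7)
x^1: 3 + 3 = 6 (mod 7)
x^2: 0 + 2 = 2 (mod 7)
x^3: 0 + 4 = 4 (mod 7)
Result: 2 + 6x + 2x^2 + 4x^3

f + g = 2 + 6x + 2x^2 + 4x^3


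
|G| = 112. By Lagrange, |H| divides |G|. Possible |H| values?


Lagrange's theorem: |H| divides |G|
|G| = 112
Divisors of 112: 1, 2, 4, 7, 8, 14, 16, 28, 56, 112

Possible subgroup orders: {1, 2, 4, 7, 8, 14, 16, 28, 56, 112}


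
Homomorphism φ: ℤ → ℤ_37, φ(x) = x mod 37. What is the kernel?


Kernel = preimage of identity
ker(φ) = {x ∈ ℤ : x ≡ 0 (mod 37)} = 37ℤ = {0, ±37, ±74, ...}

ker(φ) = 37ℤ


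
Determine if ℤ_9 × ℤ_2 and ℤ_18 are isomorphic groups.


Comparing ℤ_9 × ℤ_2 and ℤ_18:
gcd(9,2) = 1, so ℤ_9 × ℤ_2 ≅ ℤ_18 (CRT)

Yes, ℤ_9 × ℤ_2 ≅ ℤ_18


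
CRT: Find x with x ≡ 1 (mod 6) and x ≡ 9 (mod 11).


m₁ = 6, m₂ = 11, gcd = 1, so CRT applies. M = m₁·m₂ = 66
Let M₁ = M/m₁ = 11, M₂ = M/m₂ = 6
Find y₁ ≡ M₁⁻¹ (mod m₁): 11⁻¹ ≡ 5 (mod 6)
Find y₂ ≡ M₂⁻¹ (mod m₂): 6⁻¹ ≡ 2 (mod 11)
x = a₁·M₁·y₁ + a₂·M₂·y₂ = 1·11·5 + 9·6·2 = 163
Reduce mod 66: x ≡ 31
Check: 31 mod 6 = 1 ✓, 31 mod 11 = 9 ✓

x ≡ 31 (mod 66)


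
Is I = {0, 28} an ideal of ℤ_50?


Check ideal conditions for I = {0, 28} in ℤ_50:
(1) I is an additive subgroup? No
(2) For r ∈ ℤ_50 and a ∈ I: r·a ∈ I? No  [counterexample: r=2, a=28, r·a mod 50 = 6 ∉ I]

No, I is not an ideal of ℤ_50


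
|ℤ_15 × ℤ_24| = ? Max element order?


|ℤ_15 × ℤ_24| = 15 × 24 = 360
Max element order = lcm(15,24) = 120
Cyclic? No (gcd=3)

|ℤ_15×ℤ_24| = 360, max element order = 120


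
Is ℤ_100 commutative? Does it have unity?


ℤ_100 is a commutative ring with unity 1; 100 = 2×50 is composite, so 2·50 ≡ 0 gives zero divisors (not an integral domain)
Commutative: Yes
Integral domain: No
Has unity: Yes

ℤ_100: Commutative=Yes, Unity=Yes


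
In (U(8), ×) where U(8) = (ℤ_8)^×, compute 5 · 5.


Operation: multiplication mod 8
5 · 5 = (a × b) mod 8 with a = 5, b = 5

5 · 5 = 1


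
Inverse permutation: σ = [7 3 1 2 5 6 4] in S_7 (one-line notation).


To find σ⁻¹, swap domain and range:
σ(1) = 7 → σ⁻¹(7) = 1
σ(2) = 3 → σ⁻¹(3) = 2
σ(3) = 1 → σ⁻¹(1) = 3
σ(4) = 2 → σ⁻¹(2) = 4
σ(5) = 5 → σ⁻¹(5) = 5
σ(6) = 6 → σ⁻¹(6) = 6
σ(7) = 4 → σ⁻¹(4) = 7

σ⁻¹ = [3 4 2 7 5 6 1]


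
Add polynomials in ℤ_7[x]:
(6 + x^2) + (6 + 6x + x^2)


Add coefficients mod 7:
x^0: 6 + 6 = 5 (mod 7)
x^1: 0 + 6 = 6 (mod 7)
x^2: 1 + 1 = 2 (mod 7)
Result: 5 + 6x + 2x^2

f + g = 5 + 6x + 2x^2


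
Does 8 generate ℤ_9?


g generates ℤ_n iff gcd(g, n) = 1
gcd(8, 9) = 1
Since gcd = 1, 8 is a generator.

Yes, 8 generates ℤ_9


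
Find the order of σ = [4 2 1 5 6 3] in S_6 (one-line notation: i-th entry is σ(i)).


Cycle decomposition: (1 4 5 6 3)
Cycle lengths: 5
Order = lcm(5) = 5

ord(σ) = 5


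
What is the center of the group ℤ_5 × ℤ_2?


Z(G) = {g ∈ G | gx = xg for all x ∈ G}
Direct product of abelian groups is abelian, so Z(G) = G

Z(ℤ_5 × ℤ_2) = ℤ_5 × ℤ_2


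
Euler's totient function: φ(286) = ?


Factor n: 286 = 2 × 11 × 13
φ(n) = n · ∏(1 - 1/p) over distinct primes p | n
φ(286) = 286 · (1 - 1/2) · (1 - 1/11) · (1 - 1/13) = 120

φ(286) = 120


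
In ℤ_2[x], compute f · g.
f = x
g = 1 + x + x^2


Expand and collect like terms; reduce coefficients mod 2:
x^0: 0·1 = 0 ≡ 0 (mod 2)
x^1: 0·1 + 1·1 = 1 ≡ 1 (mod 2)
x^2: 0·1 + 1·1 = 1 ≡ 1 (mod 2)
x^3: 1·1 = 1 ≡ 1 (mod 2)
Result: x + x^2 + x^3

f · g = x + x^2 + x^3


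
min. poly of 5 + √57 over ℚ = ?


Let α = 5 + √57. Then α - 5 = √57, so (α - 5)² = 57, giving α² - 10α - 32 = 0. Degree 2 and α ∉ ℚ, so this is the minimal polynomial.

Minimal polynomial: x² - 10x - 32


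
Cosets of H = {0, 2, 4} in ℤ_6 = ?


H = {0, 2, 4}, |H| = 3
Number of cosets = |G|/|H| = 6/3 = 2
0 + H = {0, 2, 4}
1 + H = {1, 3, 5}

Cosets: 0+H={0,2,4}; 1+H={1,3,5}


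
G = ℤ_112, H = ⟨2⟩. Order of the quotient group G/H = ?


|⟨2⟩| = n / gcd(2, 112) = 112 / 2 = 56
H is normal (ℤ_112 is abelian).
|G/H| = |G| / |H| = 112 / 56 = 2

|G/H| = 2


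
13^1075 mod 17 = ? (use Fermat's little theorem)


Fermat's little theorem: if p is prime and gcd(a,p)=1, then a^(p-1) ≡ 1 (mod p)
p = 17 is prime, gcd(13,17) = 1
Reduce exponent: 1075 mod 16 = 3
So 13^1075 ≡ 13^3 (mod 17)
13^3 mod 17 = 4

13^1075 ≡ 4 (mod 17)


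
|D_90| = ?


|D_n| = 2n (n rotations and n reflections)
|D_90| = 2×90 = 180

|D_90| = 180


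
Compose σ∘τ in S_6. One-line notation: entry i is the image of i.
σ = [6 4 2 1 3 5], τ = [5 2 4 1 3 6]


σ∘τ: apply τ first, then σ
1 →τ 5 →σ 3
2 →τ 2 →σ 4
3 →τ 4 →σ 1
4 →τ 1 →σ 6
5 →τ 3 →σ 2
6 →τ 6 →σ 5

σ∘τ = [3 4 1 6 2 5]


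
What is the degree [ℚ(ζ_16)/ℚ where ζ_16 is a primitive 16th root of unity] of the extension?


[ℚ(ζ_n):ℚ] = deg Φ_n(x) = φ(n). Here φ(16) = 8

[ℚ(ζ_16)/ℚ where ζ_16 is a primitive 16th root of unity] = 8


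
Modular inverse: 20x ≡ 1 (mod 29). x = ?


Use the extended Euclidean algorithm to write 1 = 20·s + 29·t; then s mod 29 is the inverse.
Euclidean algorithm:
  20 = 0·29 + 20
  29 = 1·20 + 9
  20 = 2·9 + 2
  9 = 4·2 + 1
  2 = 2·1 + 0
gcd(20,29) = 1
Back-substitution gives: 20·(-13) + 29·(9) = 1
So 20⁻¹ ≡ -13 ≡ 16 (mod 29)
Check: 20 × 16 = 320 ≡ 1 (mod 29) ✓

20⁻¹ ≡ 16 (mod 29)


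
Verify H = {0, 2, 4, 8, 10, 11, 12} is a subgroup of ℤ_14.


Subgroup test for H = {0, 2, 4, 8, 10, 11, 12} in (ℤ_14, +):
(1) 0 ∈ H? Yes
(2) Closure: for all a,b ∈ H, (a+b) mod 14 ∈ H? No  [counterexample: 2 + 4 = 6 ∉ H]
(3) Inverses: for all a ∈ H, -a mod 14 ∈ H? No

No, H is not a subgroup of ℤ_14


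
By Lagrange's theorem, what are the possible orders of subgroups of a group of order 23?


Lagrange's theorem: |H| divides |G|
|G| = 23
Divisors of 23: 1, 23

Possible subgroup orders: {1, 23}


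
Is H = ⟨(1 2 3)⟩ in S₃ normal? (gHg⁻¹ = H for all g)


H = ⟨(1 2 3)⟩ in S₃
⟨(1 2 3)⟩ has order 3 and index 2 in S₃; index-2 subgroups are normal

Yes, normal subgroup


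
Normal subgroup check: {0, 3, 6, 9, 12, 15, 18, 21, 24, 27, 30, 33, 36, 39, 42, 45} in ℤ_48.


H = {0, 3, 6, 9, 12, 15, 18, 21, 24, 27, 30, 33, 36, 39, 42, 45} in ℤ_48
ℤ_48 is abelian; every subgroup of an abelian group is normal

Yes, normal subgroup


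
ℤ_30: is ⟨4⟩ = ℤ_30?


g generates ℤ_n iff gcd(g, n) = 1
gcd(4, 30) = 2
Since gcd = 2 ≠ 1, ⟨4⟩ has order 15 < 30, so 4 is not a generator.

No, 4 does not generate ℤ_30


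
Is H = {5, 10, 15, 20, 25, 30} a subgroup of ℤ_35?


Subgroup test for H = {5, 10, 15, 20, 25, 30} in (ℤ_35, +):
(1) 0 ∈ H? No
(2) Closure: for all a,b ∈ H, (a+b) mod 35 ∈ H? No  [counterexample: 5 + 30 = 0 ∉ H]
(3) Inverses: for all a ∈ H, -a mod 35 ∈ H? Yes

No, H is not a subgroup of ℤ_35


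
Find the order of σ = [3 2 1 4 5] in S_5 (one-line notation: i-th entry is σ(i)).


Cycle decomposition: (1 3)
Cycle lengths: 2
Order = lcm(2) = 2

ord(σ) = 2


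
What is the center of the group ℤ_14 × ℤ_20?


Z(G) = {g ∈ G | gx = xg for all x ∈ G}
Direct product of abelian groups is abelian, so Z(G) = G

Z(ℤ_14 × ℤ_20) = ℤ_14 × ℤ_20


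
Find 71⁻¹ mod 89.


Use the extended Euclidean algorithm to write 1 = 71·s + 89·t; then s mod 89 is the inverse.
Euclidean algorithm:
  71 = 0·89 + 71
  89 = 1·71 + 18
  71 = 3·18 + 17
  18 = 1·17 + 1
  17 = 17·1 + 0
gcd(71,89) = 1
Back-substitution gives: 71·(-5) + 89·(4) = 1
So 71⁻¹ ≡ -5 ≡ 84 (mod 89)
Check: 71 × 84 = 5964 ≡ 1 (mod 89) ✓

71⁻¹ ≡ 84 (mod 89)


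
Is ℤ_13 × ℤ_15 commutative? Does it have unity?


Direct product ring; commutative with unity (1,1); but (1,0)·(0,1) = (0,0) gives zero divisors, so not an integral domain
Commutative: Yes
Integral domain: No
Has unity: Yes

ℤ_13 × ℤ_15: Commutative=Yes, Unity=Yes


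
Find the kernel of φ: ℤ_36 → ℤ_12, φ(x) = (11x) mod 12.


Kernel = preimage of identity
ker(φ) = {x ∈ ℤ_36 : 11x ≡ 0 (mod 12)}. Since 12 | 36, φ is well-defined. The kernel is the cyclic subgroup ⟨12⟩ of ℤ_36 (order 3), i.e. {0, 12, 24}

ker(φ) = {0, 12, 24}


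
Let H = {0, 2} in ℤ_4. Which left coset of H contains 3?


3 + H = {3 + h (mod 4) : h ∈ H}
3+0=3, 3+2=1
3 + H = {1, 3} = 1 + H

3 + H = {1, 3}


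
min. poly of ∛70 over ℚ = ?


∛70 satisfies x³ - 70 = 0, irreducible over ℚ (no rational root; 70 is not a perfect cube)

Minimal polynomial: x³ - 70


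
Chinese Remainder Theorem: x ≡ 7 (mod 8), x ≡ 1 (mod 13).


m₁ = 8, m₂ = 13, gcd = 1, so CRT applies. M = m₁·m₂ = 104
Let M₁ = M/m₁ = 13, M₂ = M/m₂ = 8
Find y₁ ≡ M₁⁻¹ (mod m₁): 13⁻¹ ≡ 5 (mod 8)
Find y₂ ≡ M₂⁻¹ (mod m₂): 8⁻¹ ≡ 5 (mod 13)
x = a₁·M₁·y₁ + a₂·M₂·y₂ = 7·13·5 + 1·8·5 = 495
Reduce mod 104: x ≡ 79
Check: 79 mod 8 = 7 ✓, 79 mod 13 = 1 ✓

x ≡ 79 (mod 104)


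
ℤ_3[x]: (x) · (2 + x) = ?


Expand and collect like terms; reduce coefficients mod 3:
x^0: 0·2 = 0 ≡ 0 (mod 3)
x^1: 0·1 + 1·2 = 2 ≡ 2 (mod 3)
x^2: 1·1 = 1 ≡ 1 (mod 3)
Result: 2x + x^2

f · g = 2x + x^2


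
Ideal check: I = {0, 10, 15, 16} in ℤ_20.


Check ideal conditions for I = {0, 10, 15, 16} in ℤ_20:
(1) I is an additive subgroup? No
(2) For r ∈ ℤ_20 and a ∈ I: r·a ∈ I? No  [counterexample: r=2, a=16, r·a mod 20 = 12 ∉ I]

No, I is not an ideal of ℤ_20
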